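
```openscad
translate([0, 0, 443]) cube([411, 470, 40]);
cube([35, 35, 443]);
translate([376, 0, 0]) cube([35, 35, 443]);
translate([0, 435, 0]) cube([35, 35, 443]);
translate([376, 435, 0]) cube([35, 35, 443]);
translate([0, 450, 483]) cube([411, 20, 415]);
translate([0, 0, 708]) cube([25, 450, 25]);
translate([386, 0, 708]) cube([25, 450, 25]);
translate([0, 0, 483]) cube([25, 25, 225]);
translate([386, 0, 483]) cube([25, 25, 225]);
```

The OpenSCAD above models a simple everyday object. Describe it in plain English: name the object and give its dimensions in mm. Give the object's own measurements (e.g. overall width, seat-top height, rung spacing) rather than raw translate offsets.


A chair. The seat is a 411×470×40 mm slab with its top at z = 483 mm, on four 35×35 mm corner legs (flush with the seat edges, standing on z = 0). A flat backrest 20 mm thick, 415 mm tall, spans the full seat width and rises from the seat top along its +y edge, rear face flush with the rear of the seat. Two armrests of 25×25 mm section run along each side from the seat's front edge to the front of the backrest, top faces 250 mm above the seat top and outer faces flush with the seat's x-edges; a 25×25 mm post under the front of each armrest stands on the seat at the front corner.


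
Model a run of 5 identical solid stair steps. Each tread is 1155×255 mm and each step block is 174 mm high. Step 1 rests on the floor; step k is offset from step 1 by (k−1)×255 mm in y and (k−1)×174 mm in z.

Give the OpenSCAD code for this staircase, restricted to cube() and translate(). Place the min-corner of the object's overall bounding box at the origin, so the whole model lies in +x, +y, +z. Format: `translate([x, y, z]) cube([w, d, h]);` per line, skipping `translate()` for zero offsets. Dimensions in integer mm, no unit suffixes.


cube([1155, 255, 174]);
translate([0, 255, 174]) cube([1155, 255, 174]);
translate([0, 510, 348]) cube([1155, 255, 174]);
translate([0, 765, 522]) cube([1155, 255, 174]);
translate([0, 1020, 696]) cube([1155, 255, 174]);


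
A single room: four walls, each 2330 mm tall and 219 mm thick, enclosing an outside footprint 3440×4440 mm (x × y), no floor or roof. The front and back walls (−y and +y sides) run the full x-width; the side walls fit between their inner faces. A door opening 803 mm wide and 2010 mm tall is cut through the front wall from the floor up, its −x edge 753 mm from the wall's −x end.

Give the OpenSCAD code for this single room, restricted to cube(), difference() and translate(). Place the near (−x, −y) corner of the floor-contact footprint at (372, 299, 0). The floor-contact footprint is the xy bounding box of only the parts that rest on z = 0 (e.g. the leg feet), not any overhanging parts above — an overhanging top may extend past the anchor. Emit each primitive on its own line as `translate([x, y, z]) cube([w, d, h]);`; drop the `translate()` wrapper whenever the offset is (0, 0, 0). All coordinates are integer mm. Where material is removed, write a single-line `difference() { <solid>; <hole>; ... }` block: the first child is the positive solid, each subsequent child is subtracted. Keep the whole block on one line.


difference() { translate([372, 299, 0]) cube([3440, 219, 2330]); translate([1125, 299, 0]) cube([803, 219, 2010]); }
translate([372, 4520, 0]) cube([3440, 219, 2330]);
translate([372, 518, 0]) cube([219, 4002, 2330]);
translate([3593, 518, 0]) cube([219, 4002, 2330]);


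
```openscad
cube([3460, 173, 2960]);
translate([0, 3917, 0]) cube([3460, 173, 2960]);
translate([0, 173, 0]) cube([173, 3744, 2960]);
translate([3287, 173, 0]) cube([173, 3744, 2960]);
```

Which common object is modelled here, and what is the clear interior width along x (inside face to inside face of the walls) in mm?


A house (or room) frame. The interior width is 3114 mm.

Four 2960 mm walls enclosing a rectangle with no floor or roof — a room or house frame. Outside width is 3460 mm and wall thickness is 173 mm, so the interior width is 3460 − 2 × 173 = 3114 mm.


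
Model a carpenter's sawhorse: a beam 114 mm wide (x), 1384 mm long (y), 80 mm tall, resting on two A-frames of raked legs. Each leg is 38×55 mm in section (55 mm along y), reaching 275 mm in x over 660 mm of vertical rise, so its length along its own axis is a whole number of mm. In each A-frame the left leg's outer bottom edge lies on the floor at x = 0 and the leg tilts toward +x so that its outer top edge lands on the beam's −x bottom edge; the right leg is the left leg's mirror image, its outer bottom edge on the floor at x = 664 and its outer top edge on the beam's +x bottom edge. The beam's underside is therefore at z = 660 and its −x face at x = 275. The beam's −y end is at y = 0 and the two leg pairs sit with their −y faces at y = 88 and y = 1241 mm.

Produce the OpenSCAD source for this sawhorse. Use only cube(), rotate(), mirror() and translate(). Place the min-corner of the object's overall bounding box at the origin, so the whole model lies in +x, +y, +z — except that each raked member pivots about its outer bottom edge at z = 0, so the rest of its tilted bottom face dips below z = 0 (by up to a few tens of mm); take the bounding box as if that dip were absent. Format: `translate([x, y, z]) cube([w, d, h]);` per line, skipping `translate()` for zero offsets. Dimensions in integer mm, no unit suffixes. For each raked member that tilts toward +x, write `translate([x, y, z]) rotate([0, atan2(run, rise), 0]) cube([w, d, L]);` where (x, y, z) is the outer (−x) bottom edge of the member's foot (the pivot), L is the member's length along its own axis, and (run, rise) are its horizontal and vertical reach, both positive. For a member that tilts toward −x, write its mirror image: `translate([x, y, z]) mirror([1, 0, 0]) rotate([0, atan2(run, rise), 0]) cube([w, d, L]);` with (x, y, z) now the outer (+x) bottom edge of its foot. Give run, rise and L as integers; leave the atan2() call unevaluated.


translate([275, 0, 660]) cube([114, 1384, 80]);
translate([0, 88, 0]) rotate([0, atan2(275, 660), 0]) cube([38, 55, 715]);
translate([664, 88, 0]) mirror([1, 0, 0]) rotate([0, atan2(275, 660), 0]) cube([38, 55, 715]);
translate([0, 1241, 0]) rotate([0, atan2(275, 660), 0]) cube([38, 55, 715]);
translate([664, 1241, 0]) mirror([1, 0, 0]) rotate([0, atan2(275, 660), 0]) cube([38, 55, 715]);


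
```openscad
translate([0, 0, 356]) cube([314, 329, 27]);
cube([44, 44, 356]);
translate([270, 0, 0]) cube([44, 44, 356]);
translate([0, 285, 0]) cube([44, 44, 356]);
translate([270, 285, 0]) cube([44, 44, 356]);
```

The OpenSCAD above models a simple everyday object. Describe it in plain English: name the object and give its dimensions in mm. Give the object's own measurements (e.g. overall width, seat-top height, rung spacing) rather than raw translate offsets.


A four-legged stool. The seat is a 314×329×27 mm slab whose top surface is at z = 383 mm; four square legs, each 44×44 mm in cross-section, run from the floor (z = 0) to the underside of the seat, each flush with a corner of the seat.


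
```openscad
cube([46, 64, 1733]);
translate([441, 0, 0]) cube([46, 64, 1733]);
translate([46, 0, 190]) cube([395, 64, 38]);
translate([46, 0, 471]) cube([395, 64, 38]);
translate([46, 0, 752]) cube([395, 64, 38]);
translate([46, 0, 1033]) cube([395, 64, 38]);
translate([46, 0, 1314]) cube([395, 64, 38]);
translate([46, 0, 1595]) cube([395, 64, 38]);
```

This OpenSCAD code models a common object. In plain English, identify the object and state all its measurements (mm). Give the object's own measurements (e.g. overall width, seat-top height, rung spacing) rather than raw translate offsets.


A straight ladder. Two 46×64 mm vertical rails, 1733 mm tall, stand 487 mm apart (outside-to-outside) with their front faces coplanar on the −y side. 6 rungs, each 64 mm deep and 38 mm tall, span between the inner faces of the rails, front faces flush with the rails. The lowest rung's underside is at z = 190 mm and rungs are spaced 281 mm apart (underside to underside).


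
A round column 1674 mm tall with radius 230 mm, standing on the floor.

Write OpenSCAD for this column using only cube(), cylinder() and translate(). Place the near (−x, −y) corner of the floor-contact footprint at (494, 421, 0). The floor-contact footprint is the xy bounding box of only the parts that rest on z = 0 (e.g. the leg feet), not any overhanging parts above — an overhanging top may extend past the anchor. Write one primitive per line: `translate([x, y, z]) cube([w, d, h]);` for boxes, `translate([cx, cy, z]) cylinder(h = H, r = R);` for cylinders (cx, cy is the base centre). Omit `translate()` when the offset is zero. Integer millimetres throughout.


translate([724, 651, 0]) cylinder(h = 1674, r = 230);


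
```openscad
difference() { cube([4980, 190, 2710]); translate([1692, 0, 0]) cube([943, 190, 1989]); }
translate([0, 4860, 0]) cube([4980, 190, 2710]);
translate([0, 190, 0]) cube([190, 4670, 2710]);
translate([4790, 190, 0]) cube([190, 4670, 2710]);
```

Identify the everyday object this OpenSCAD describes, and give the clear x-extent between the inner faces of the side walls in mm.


A single room. The interior width is 4600 mm.

Four walls enclosing a rectangle with a door in the front wall — a room. Outside width 4980 minus two 190 mm walls gives 4600 mm.


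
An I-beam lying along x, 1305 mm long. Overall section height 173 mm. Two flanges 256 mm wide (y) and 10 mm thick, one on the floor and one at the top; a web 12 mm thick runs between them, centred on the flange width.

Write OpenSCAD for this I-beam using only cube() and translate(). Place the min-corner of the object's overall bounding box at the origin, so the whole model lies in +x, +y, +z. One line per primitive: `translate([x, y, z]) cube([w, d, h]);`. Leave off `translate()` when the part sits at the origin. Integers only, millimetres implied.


cube([1305, 256, 10]);
translate([0, 122, 10]) cube([1305, 12, 153]);
translate([0, 0, 163]) cube([1305, 256, 10]);


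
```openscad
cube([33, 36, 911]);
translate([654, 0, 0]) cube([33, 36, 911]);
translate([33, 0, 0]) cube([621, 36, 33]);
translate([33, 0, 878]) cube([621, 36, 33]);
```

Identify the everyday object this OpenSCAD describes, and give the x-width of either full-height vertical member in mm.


A picture frame. The border width is 33 mm.

Four thin pieces enclosing a rectangular opening — a picture frame. The two full-height stiles are 911 mm tall; the top rail sits at z = 878 and is 33 mm tall, so the border above the opening is 911 − 878 = 33 mm, matching the stile x-width.


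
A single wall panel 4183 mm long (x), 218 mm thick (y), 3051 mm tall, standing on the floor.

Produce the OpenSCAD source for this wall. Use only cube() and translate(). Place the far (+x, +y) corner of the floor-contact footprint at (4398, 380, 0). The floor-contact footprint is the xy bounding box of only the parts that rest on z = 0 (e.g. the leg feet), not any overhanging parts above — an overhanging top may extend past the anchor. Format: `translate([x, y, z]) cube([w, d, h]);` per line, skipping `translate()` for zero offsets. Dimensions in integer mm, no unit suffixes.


translate([215, 162, 0]) cube([4183, 218, 3051]);


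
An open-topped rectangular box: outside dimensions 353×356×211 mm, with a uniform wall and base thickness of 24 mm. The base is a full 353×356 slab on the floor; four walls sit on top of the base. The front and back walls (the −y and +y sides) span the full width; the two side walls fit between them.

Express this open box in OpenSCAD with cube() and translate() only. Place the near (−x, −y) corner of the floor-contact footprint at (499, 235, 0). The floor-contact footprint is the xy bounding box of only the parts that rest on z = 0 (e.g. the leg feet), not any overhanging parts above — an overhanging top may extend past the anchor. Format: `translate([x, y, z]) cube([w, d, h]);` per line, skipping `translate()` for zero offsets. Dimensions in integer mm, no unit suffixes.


translate([499, 235, 0]) cube([353, 356, 24]);
translate([499, 235, 24]) cube([353, 24, 187]);
translate([499, 567, 24]) cube([353, 24, 187]);
translate([499, 259, 24]) cube([24, 308, 187]);
translate([828, 259, 24]) cube([24, 308, 187]);


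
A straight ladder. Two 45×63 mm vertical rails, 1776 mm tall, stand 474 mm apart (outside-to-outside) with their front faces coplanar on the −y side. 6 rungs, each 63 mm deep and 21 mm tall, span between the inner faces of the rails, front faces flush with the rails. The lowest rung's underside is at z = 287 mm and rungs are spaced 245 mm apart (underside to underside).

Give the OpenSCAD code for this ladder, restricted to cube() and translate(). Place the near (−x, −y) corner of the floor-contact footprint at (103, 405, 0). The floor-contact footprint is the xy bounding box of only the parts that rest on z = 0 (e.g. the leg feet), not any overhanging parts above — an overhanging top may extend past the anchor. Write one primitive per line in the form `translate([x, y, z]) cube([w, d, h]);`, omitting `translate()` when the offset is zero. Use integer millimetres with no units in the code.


translate([103, 405, 0]) cube([45, 63, 1776]);
translate([532, 405, 0]) cube([45, 63, 1776]);
translate([148, 405, 287]) cube([384, 63, 21]);
translate([148, 405, 532]) cube([384, 63, 21]);
translate([148, 405, 777]) cube([384, 63, 21]);
translate([148, 405, 1022]) cube([384, 63, 21]);
translate([148, 405, 1267]) cube([384, 63, 21]);
translate([148, 405, 1512]) cube([384, 63, 21]);


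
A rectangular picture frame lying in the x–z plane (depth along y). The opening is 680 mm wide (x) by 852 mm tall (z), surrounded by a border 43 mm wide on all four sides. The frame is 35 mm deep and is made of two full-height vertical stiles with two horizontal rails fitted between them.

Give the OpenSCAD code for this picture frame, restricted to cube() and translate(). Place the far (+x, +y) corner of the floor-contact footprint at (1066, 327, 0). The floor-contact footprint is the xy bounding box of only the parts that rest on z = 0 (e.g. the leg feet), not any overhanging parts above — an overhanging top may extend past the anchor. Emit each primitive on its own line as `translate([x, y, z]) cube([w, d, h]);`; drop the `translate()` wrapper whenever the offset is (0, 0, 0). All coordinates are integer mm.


translate([300, 292, 0]) cube([43, 35, 938]);
translate([1023, 292, 0]) cube([43, 35, 938]);
translate([343, 292, 0]) cube([680, 35, 43]);
translate([343, 292, 895]) cube([680, 35, 43]);


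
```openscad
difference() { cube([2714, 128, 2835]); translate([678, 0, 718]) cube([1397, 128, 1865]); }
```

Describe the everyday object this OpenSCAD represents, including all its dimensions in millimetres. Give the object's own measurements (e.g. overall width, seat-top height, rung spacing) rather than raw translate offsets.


A wall 2714 mm long (x), 128 mm thick (y), 2835 mm tall, with a rectangular window opening cut through it. The opening is 1397 mm wide and 1865 mm tall; its sill is at z = 718 mm and its near (−x) edge is 678 mm from the wall's −x end. The opening passes through the full wall thickness.


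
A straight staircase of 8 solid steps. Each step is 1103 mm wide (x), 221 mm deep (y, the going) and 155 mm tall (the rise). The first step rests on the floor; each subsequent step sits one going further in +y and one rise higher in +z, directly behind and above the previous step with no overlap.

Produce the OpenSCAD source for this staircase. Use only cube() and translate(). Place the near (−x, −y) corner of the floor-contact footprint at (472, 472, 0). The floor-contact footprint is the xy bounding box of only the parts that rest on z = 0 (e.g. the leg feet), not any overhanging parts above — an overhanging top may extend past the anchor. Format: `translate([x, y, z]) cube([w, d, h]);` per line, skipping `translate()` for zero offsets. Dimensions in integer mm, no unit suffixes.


translate([472, 472, 0]) cube([1103, 221, 155]);
translate([472, 693, 155]) cube([1103, 221, 155]);
translate([472, 914, 310]) cube([1103, 221, 155]);
translate([472, 1135, 465]) cube([1103, 221, 155]);
translate([472, 1356, 620]) cube([1103, 221, 155]);
translate([472, 1577, 775]) cube([1103, 221, 155]);
translate([472, 1798, 930]) cube([1103, 221, 155]);
translate([472, 2019, 1085]) cube([1103, 221, 155]);


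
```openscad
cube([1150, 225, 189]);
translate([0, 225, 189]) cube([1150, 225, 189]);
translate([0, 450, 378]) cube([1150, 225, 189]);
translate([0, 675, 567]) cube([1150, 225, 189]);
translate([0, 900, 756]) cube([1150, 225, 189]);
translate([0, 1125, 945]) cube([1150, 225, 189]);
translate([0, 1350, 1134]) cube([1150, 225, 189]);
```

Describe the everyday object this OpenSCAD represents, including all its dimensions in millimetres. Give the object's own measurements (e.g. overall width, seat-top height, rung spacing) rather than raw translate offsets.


A straight staircase of 7 solid steps. Each step is 1150 mm wide (x), 225 mm deep (y, the going) and 189 mm tall (the rise). The first step rests on the floor; each subsequent step sits one going further in +y and one rise higher in +z, directly behind and above the previous step with no overlap.


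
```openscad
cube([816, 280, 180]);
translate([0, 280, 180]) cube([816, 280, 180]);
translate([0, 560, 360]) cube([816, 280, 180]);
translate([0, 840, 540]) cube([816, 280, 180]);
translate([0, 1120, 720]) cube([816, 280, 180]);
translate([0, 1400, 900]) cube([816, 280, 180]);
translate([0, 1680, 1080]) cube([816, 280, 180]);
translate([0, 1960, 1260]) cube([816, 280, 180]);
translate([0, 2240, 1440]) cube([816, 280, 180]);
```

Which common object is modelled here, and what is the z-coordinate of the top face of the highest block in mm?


A staircase. The total rise is 1620 mm.

9 identical blocks, each offset up and back from the previous — a staircase. Each step is 180 mm tall and there are 9 of them, so the total rise is 9 × 180 = 1620 mm.


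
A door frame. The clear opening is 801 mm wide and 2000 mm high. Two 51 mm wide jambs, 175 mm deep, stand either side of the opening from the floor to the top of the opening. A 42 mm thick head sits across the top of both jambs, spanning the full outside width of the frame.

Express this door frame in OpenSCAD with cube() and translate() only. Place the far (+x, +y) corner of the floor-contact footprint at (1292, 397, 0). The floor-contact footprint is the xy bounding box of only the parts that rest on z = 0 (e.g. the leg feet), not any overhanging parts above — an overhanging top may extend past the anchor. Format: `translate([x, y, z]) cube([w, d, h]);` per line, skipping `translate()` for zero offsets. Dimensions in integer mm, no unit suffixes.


translate([389, 222, 0]) cube([51, 175, 2000]);
translate([1241, 222, 0]) cube([51, 175, 2000]);
translate([389, 222, 2000]) cube([903, 175, 42]);


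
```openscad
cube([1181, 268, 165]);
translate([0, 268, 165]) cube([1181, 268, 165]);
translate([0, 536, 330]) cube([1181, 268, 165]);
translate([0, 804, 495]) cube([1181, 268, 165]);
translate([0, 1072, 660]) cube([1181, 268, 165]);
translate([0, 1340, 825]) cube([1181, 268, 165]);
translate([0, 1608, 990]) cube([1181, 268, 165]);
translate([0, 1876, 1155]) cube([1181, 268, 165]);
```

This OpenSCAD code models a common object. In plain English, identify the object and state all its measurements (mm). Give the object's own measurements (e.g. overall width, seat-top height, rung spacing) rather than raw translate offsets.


A straight staircase of 8 solid steps. Each step is 1181 mm wide (x), 268 mm deep (y, the going) and 165 mm tall (the rise). The first step rests on the floor; each subsequent step sits one going further in +y and one rise higher in +z, directly behind and above the previous step with no overlap.


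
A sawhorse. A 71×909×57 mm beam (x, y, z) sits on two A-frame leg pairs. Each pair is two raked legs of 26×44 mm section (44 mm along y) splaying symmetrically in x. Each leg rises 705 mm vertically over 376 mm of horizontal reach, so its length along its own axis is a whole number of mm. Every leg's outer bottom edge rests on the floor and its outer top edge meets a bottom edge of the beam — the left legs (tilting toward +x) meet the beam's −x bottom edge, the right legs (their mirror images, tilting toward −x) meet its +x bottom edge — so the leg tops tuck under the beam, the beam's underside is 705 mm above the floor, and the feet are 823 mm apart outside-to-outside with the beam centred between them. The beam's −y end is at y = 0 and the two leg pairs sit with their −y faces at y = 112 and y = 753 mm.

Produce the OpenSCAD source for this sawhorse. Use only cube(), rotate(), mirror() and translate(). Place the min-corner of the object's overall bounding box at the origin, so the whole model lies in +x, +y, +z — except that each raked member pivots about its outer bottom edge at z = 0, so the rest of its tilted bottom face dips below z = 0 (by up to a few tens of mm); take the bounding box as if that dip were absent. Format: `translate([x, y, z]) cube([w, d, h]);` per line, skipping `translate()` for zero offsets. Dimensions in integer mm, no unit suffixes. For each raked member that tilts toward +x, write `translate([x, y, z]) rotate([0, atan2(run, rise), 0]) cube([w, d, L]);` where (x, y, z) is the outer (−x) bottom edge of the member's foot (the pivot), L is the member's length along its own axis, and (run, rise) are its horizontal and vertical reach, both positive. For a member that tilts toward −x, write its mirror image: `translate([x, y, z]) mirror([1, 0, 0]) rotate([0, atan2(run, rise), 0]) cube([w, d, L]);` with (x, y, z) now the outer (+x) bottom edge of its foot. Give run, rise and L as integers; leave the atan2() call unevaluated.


// leg length = √(376² + 705²) = 799
// right-leg outer foot x = 2·376 + 71 = 823
// beam min-corner = (376, 0, 705)
translate([376, 0, 705]) cube([71, 909, 57]);
translate([0, 112, 0]) rotate([0, atan2(376, 705), 0]) cube([26, 44, 799]);
translate([823, 112, 0]) mirror([1, 0, 0]) rotate([0, atan2(376, 705), 0]) cube([26, 44, 799]);
translate([0, 753, 0]) rotate([0, atan2(376, 705), 0]) cube([26, 44, 799]);
translate([823, 753, 0]) mirror([1, 0, 0]) rotate([0, atan2(376, 705), 0]) cube([26, 44, 799]);


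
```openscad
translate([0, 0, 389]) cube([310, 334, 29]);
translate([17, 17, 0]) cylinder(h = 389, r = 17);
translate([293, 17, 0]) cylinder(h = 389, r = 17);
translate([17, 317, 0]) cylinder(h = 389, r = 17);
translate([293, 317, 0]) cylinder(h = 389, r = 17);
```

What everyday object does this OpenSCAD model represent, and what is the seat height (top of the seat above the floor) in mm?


A stool. The seat height is 418 mm.

A 310×334×29 slab at z = 389 on four corner cylinders — a stool. The seat top is 389 + 29 = 418 mm.


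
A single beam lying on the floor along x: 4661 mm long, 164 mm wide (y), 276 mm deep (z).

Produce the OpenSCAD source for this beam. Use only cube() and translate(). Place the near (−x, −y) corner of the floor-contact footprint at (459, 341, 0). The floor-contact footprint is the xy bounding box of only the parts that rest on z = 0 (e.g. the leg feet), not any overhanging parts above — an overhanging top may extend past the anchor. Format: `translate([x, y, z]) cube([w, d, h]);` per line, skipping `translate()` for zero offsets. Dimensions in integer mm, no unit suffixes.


translate([459, 341, 0]) cube([4661, 164, 276]);


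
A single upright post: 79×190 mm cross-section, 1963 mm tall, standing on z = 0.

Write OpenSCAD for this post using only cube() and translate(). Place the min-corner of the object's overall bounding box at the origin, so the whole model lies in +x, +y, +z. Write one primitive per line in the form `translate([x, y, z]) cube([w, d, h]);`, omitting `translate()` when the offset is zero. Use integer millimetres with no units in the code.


cube([79, 190, 1963]);


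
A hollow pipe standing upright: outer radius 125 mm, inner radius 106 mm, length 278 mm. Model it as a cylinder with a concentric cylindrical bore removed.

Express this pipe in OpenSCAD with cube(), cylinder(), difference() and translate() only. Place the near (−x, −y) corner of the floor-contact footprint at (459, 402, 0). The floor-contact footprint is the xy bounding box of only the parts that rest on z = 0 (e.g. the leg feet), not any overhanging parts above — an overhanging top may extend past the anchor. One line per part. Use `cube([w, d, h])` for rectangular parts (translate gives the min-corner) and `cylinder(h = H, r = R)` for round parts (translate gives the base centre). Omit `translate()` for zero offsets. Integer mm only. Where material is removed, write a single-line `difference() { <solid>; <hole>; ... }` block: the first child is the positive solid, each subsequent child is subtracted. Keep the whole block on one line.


difference() { translate([584, 527, 0]) cylinder(h = 278, r = 125); translate([584, 527, 0]) cylinder(h = 278, r = 106); }


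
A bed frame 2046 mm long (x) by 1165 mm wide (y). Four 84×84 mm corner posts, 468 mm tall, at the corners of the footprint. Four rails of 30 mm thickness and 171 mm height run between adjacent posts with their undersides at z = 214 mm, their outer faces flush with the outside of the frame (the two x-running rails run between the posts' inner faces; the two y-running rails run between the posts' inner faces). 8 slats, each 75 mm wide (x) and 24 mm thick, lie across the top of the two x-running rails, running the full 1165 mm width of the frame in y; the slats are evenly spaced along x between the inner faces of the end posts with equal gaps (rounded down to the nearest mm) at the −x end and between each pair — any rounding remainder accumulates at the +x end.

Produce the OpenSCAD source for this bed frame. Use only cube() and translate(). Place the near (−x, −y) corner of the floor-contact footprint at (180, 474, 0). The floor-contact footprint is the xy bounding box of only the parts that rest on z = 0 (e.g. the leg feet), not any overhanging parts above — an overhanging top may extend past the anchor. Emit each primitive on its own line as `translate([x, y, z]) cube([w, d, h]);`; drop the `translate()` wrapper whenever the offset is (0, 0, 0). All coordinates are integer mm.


// slat z = rail_z + rail_h = 214 + 171 = 385
// slat gap = ⌊(1878 − 8·75) / 9⌋ = 142
translate([180, 474, 0]) cube([84, 84, 468]);
translate([180, 1555, 0]) cube([84, 84, 468]);
translate([2142, 474, 0]) cube([84, 84, 468]);
translate([2142, 1555, 0]) cube([84, 84, 468]);
translate([264, 474, 214]) cube([1878, 30, 171]);
translate([264, 1609, 214]) cube([1878, 30, 171]);
translate([180, 558, 214]) cube([30, 997, 171]);
translate([2196, 558, 214]) cube([30, 997, 171]);
translate([406, 474, 385]) cube([75, 1165, 24]);
translate([623, 474, 385]) cube([75, 1165, 24]);
translate([840, 474, 385]) cube([75, 1165, 24]);
translate([1057, 474, 385]) cube([75, 1165, 24]);
translate([1274, 474, 385]) cube([75, 1165, 24]);
translate([1491, 474, 385]) cube([75, 1165, 24]);
translate([1708, 474, 385]) cube([75, 1165, 24]);
translate([1925, 474, 385]) cube([75, 1165, 24]);


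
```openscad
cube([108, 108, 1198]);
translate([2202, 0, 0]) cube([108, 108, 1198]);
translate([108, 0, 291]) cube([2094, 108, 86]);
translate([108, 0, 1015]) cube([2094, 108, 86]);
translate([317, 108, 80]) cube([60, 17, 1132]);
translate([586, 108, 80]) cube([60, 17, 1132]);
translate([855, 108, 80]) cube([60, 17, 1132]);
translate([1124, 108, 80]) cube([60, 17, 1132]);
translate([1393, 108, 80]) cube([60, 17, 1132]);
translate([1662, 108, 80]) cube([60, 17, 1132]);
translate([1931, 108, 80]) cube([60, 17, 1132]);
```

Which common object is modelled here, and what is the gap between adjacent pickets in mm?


A fence section. The picket gap is 209 mm.

Two posts, two rails, 7 pickets — a fence section. Span 2094 mm holds 7 pickets of 60 mm with 8 equal gaps: ⌊(2094 − 7·60) / 8⌋ = 209 mm.


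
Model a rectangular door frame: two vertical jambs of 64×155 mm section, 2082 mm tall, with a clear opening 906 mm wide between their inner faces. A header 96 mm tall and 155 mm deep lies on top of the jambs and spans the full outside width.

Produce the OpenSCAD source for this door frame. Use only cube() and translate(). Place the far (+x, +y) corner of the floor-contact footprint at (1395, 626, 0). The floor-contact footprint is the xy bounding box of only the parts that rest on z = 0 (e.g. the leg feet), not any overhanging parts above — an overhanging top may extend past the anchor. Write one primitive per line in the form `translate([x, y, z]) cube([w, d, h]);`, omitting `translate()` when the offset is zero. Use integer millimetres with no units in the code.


translate([361, 471, 0]) cube([64, 155, 2082]);
translate([1331, 471, 0]) cube([64, 155, 2082]);
translate([361, 471, 2082]) cube([1034, 155, 96]);


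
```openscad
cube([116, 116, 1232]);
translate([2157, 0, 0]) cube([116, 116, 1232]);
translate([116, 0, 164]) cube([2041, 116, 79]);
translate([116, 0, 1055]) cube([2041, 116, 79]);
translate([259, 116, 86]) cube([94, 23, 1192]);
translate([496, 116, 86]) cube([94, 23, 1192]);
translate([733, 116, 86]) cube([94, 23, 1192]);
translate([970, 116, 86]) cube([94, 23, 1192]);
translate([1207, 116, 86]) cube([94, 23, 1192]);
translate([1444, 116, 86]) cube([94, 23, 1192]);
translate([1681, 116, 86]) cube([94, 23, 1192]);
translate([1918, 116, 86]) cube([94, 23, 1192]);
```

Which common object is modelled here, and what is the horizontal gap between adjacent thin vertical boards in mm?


A fence section. The picket gap is 143 mm.

Two posts, two rails, 8 pickets — a fence section. Span 2041 mm holds 8 pickets of 94 mm with 9 equal gaps: ⌊(2041 − 8·94) / 9⌋ = 143 mm.


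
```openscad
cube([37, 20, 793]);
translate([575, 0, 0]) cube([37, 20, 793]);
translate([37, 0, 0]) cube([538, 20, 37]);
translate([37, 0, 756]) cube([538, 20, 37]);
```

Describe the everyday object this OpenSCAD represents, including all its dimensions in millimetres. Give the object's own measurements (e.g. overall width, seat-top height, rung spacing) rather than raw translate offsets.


A rectangular picture frame lying in the x–z plane (depth along y). The opening is 538 mm wide (x) by 719 mm tall (z), surrounded by a border 37 mm wide on all four sides. The frame is 20 mm deep and is made of two full-height vertical stiles with two horizontal rails fitted between them.


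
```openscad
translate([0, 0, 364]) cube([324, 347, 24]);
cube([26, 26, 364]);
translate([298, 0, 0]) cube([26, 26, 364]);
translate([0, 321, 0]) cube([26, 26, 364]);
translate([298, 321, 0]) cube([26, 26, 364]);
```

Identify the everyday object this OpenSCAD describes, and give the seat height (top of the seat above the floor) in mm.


A stool. The seat height is 388 mm.

A 324×347×24 slab at z = 364 on four corner posts — a stool. The seat top is 364 + 24 = 388 mm.


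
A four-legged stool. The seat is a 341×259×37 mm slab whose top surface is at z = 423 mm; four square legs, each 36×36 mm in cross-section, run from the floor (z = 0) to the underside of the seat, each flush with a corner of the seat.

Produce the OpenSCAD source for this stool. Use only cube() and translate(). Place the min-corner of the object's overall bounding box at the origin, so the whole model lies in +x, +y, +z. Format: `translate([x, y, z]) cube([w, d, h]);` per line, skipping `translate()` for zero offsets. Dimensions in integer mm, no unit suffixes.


translate([0, 0, 386]) cube([341, 259, 37]);
cube([36, 36, 386]);
translate([305, 0, 0]) cube([36, 36, 386]);
translate([0, 223, 0]) cube([36, 36, 386]);
translate([305, 223, 0]) cube([36, 36, 386]);


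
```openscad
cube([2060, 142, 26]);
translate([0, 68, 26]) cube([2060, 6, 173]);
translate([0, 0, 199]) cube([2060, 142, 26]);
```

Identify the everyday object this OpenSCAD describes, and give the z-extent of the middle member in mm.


An I-beam. The web height is 173 mm.

Two wide flanges with a thin centred web — an I-beam. Overall 225 mm minus two 26 mm flanges gives a web of 225 − 2·26 = 173 mm.


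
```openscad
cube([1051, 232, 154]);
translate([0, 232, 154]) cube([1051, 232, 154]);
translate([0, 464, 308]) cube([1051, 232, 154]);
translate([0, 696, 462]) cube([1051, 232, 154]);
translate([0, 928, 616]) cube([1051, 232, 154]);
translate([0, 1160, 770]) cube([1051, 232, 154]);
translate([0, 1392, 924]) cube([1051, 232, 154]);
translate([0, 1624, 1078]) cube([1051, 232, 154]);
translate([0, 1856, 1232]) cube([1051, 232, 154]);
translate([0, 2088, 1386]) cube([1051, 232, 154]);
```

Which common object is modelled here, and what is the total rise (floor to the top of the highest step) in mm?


A staircase. The total rise is 1540 mm.

10 identical blocks, each offset up and back from the previous — a staircase. Each step is 154 mm tall and there are 10 of them, so the total rise is 10 × 154 = 1540 mm.


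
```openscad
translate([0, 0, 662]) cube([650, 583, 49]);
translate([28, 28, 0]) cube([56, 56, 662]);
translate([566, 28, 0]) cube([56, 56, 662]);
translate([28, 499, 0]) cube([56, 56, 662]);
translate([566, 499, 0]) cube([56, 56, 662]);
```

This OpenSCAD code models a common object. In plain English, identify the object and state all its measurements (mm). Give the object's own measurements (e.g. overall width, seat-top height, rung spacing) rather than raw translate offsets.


A table: top 650 mm (x) × 583 mm (y), 49 mm thick, upper face at z = 711 mm, on four 56×56 mm square legs, each inset 28 mm from the nearest pair of top edges from z = 0 to the bottom of the top.


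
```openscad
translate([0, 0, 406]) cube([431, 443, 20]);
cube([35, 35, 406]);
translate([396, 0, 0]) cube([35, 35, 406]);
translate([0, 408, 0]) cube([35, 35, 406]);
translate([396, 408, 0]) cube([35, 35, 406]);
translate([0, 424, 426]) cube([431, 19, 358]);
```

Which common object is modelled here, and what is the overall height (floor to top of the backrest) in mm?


A chair. The overall height is 784 mm.

A slab on four corner posts with a tall panel at the back — a chair. The seat slab sits at z = 406 with thickness 20, and the 358 mm backrest starts at the seat top, so the overall height is 406 + 20 + 358 = 784 mm.


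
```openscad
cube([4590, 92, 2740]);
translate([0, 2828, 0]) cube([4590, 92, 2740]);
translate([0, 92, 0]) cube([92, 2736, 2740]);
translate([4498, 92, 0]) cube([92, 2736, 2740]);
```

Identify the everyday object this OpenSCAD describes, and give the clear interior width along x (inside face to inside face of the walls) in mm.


A house (or room) frame. The interior width is 4406 mm.

Four 2740 mm walls enclosing a rectangle with no floor or roof — a room or house frame. Outside width is 4590 mm and wall thickness is 92 mm, so the interior width is 4590 − 2 × 92 = 4406 mm.


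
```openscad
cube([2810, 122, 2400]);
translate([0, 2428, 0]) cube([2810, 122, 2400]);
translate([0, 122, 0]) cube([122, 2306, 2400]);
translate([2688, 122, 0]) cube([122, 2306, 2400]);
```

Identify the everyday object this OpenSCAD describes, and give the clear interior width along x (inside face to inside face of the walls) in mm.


A house (or room) frame. The interior width is 2566 mm.

Four 2400 mm walls enclosing a rectangle with no floor or roof — a room or house frame. Outside width is 2810 mm and wall thickness is 122 mm, so the interior width is 2810 − 2 × 122 = 2566 mm.


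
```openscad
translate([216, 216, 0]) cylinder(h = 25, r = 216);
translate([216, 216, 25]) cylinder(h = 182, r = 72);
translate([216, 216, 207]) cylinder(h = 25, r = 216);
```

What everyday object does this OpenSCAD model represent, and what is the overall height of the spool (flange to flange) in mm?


A spool. The overall height is 232 mm.

Three coaxial cylinders, large–small–large — a spool. Two 25 mm flanges and a 182 mm core give 25 + 182 + 25 = 232 mm.


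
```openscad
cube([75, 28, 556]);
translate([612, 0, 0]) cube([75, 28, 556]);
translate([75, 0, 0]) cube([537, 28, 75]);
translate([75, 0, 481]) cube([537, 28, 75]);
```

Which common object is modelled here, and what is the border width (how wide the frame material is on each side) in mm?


A picture frame. The border width is 75 mm.

Four thin pieces enclosing a rectangular opening — a picture frame. The two full-height stiles are 556 mm tall; the top rail sits at z = 481 and is 75 mm tall, so the border above the opening is 556 − 481 = 75 mm, matching the stile x-width.


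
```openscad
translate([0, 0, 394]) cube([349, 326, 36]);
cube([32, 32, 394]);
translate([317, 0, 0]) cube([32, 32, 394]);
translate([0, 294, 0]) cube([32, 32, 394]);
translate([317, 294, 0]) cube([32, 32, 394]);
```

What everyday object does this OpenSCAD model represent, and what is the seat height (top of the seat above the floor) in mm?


A stool. The seat height is 430 mm.

A 349×326×36 slab at z = 394 on four corner posts — a stool. The seat top is 394 + 36 = 430 mm.


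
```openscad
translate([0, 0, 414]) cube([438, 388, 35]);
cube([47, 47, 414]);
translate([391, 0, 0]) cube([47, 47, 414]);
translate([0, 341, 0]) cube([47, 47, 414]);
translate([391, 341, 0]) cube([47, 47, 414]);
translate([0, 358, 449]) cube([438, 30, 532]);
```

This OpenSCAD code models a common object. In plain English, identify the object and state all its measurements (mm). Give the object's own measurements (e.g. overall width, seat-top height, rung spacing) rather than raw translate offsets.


A chair. The seat is a 438×388×35 mm slab with its top at z = 449 mm, on four 47×47 mm corner legs (flush with the seat edges, standing on z = 0). A flat backrest 30 mm thick, 532 mm tall, spans the full seat width and rises from the seat top along its +y edge, rear face flush with the rear of the seat.


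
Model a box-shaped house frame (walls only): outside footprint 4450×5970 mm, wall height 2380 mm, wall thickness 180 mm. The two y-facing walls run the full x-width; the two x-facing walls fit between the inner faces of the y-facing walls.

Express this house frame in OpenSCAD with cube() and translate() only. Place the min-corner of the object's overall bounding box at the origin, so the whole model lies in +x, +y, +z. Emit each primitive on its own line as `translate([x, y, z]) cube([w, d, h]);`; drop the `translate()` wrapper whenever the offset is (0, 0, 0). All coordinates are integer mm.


cube([4450, 180, 2380]);
translate([0, 5790, 0]) cube([4450, 180, 2380]);
translate([0, 180, 0]) cube([180, 5610, 2380]);
translate([4270, 180, 0]) cube([180, 5610, 2380]);


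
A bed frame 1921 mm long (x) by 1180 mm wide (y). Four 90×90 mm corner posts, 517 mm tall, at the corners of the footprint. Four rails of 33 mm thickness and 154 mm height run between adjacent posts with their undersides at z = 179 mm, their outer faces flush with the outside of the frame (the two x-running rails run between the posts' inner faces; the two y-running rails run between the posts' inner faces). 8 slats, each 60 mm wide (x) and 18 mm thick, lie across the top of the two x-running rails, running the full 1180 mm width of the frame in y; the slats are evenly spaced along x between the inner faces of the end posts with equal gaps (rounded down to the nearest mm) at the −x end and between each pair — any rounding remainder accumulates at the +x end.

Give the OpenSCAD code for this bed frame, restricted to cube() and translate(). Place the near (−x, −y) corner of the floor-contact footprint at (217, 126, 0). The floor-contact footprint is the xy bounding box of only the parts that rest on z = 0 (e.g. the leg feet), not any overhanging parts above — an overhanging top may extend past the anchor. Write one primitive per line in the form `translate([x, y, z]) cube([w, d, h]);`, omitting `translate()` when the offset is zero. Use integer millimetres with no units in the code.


// slat z = rail_z + rail_h = 179 + 154 = 333
// slat gap = ⌊(1741 − 8·60) / 9⌋ = 140
translate([217, 126, 0]) cube([90, 90, 517]);
translate([217, 1216, 0]) cube([90, 90, 517]);
translate([2048, 126, 0]) cube([90, 90, 517]);
translate([2048, 1216, 0]) cube([90, 90, 517]);
translate([307, 126, 179]) cube([1741, 33, 154]);
translate([307, 1273, 179]) cube([1741, 33, 154]);
translate([217, 216, 179]) cube([33, 1000, 154]);
translate([2105, 216, 179]) cube([33, 1000, 154]);
translate([447, 126, 333]) cube([60, 1180, 18]);
translate([647, 126, 333]) cube([60, 1180, 18]);
translate([847, 126, 333]) cube([60, 1180, 18]);
translate([1047, 126, 333]) cube([60, 1180, 18]);
translate([1247, 126, 333]) cube([60, 1180, 18]);
translate([1447, 126, 333]) cube([60, 1180, 18]);
translate([1647, 126, 333]) cube([60, 1180, 18]);
translate([1847, 126, 333]) cube([60, 1180, 18]);
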